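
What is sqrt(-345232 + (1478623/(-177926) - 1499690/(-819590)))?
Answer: I*sqrt(73416103158911186268888734)/14582637034 ≈ 587.57*I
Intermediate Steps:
sqrt(-345232 + (1478623/(-177926) - 1499690/(-819590))) = sqrt(-345232 + (1478623*(-1/177926) - 1499690*(-1/819590))) = sqrt(-345232 + (-1478623/177926 + 149969/81959)) = sqrt(-345232 - 94503078163/14582637034) = sqrt(-5034487451600051/14582637034) = I*sqrt(73416103158911186268888734)/14582637034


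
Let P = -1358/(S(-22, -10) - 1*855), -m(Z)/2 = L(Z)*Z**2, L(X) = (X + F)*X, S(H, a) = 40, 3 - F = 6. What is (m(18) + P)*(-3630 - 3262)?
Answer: 982737461464/815 ≈ 1.2058e+9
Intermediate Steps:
F = -3 (F = 3 - 1*6 = 3 - 6 = -3)
L(X) = X*(-3 + X) (L(X) = (X - 3)*X = (-3 + X)*X = X*(-3 + X))
m(Z) = -2*Z**3*(-3 + Z) (m(Z) = -2*Z*(-3 + Z)*Z**2 = -2*Z**3*(-3 + Z))
P = 1358/815 (P = -1358/(40 - 1*855) = -1358/(40 - 855) = -1358/(-815) = -1358*(-1/815) = 1358/815 ≈ 1.6663)
(m(18) + P)*(-3630 - 3262) = (2*18**3*(3 - 1*18) + 1358/815)*(-3630 - 3262) = (2*5832*(3 - 18) + 1358/815)*(-6892) = (2*5832*(-15) + 1358/815)*(-6892) = (-174960 + 1358/815)*(-6892) = -142591042/815*(-6892) = 982737461464/815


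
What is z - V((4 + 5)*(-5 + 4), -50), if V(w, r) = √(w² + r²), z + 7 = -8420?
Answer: -8427 - √2581 ≈ -8477.8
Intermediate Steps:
z = -8427 (z = -7 - 8420 = -8427)
V(w, r) = √(r² + w²)
z - V((4 + 5)*(-5 + 4), -50) = -8427 - √((-50)² + ((4 + 5)*(-5 + 4))²) = -8427 - √(2500 + (9*(-1))²) = -8427 - √(2500 + (-9)²) = -8427 - √(2500 + 81) = -8427 - √2581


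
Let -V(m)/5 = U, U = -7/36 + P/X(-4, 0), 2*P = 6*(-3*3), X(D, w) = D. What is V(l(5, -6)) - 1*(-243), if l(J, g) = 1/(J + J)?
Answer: 1892/9 ≈ 210.22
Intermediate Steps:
P = -27 (P = (6*(-3*3))/2 = (6*(-9))/2 = (½)*(-54) = -27)
U = 59/9 (U = -7/36 - 27/(-4) = -7*1/36 - 27*(-¼) = -7/36 + 27/4 = 59/9 ≈ 6.5556)
l(J, g) = 1/(2*J)
V(m) = -295/9 (V(m) = -5*59/9 = -295/9)
V(l(5, -6)) - 1*(-243) = -295/9 - 1*(-243) = -295/9 + 243 = 1892/9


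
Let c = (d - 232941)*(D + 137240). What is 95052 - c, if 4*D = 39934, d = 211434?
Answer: 6332861733/2 ≈ 3.1664e+9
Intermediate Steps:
D = 19967/2 (D = (1/4)*39934 = 19967/2 ≈ 9983.5)
c = -6332671629/2 (c = (211434 - 232941)*(19967/2 + 137240) = -21507*294447/2 = -6332671629/2 ≈ -3.1663e+9)
95052 - c = 95052 - 1*(-6332671629/2) = 95052 + 6332671629/2 = 6332861733/2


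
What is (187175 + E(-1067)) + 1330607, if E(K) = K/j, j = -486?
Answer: 737643119/486 ≈ 1.5178e+6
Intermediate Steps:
E(K) = -K/486 (E(K) = K/(-486) = K*(-1/486) = -K/486)
(187175 + E(-1067)) + 1330607 = (187175 - 1/486*(-1067)) + 1330607 = (187175 + 1067/486) + 1330607 = 90968117/486 + 1330607 = 737643119/486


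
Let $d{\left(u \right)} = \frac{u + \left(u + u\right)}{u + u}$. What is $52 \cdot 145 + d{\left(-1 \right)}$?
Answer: $\frac{15083}{2} \approx 7541.5$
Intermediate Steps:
$d{\left(u \right)} = \frac{3}{2}$ ($d{\left(u \right)} = \frac{u + 2 u}{2 u} = 3 u \frac{1}{2 u} = \frac{3}{2}$)
$52 \cdot 145 + d{\left(-1 \right)} = 52 \cdot 145 + \frac{3}{2} = 7540 + \frac{3}{2} = \frac{15083}{2}$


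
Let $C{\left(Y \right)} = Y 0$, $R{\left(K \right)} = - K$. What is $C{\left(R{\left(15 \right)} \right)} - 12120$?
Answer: $-12120$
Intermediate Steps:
$C{\left(Y \right)} = 0$
$C{\left(R{\left(15 \right)} \right)} - 12120 = 0 - 12120 = -12120$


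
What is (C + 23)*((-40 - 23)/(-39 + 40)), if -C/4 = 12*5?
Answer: 13671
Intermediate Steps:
C = -240 (C = -48*5 = -4*60 = -240)
(C + 23)*((-40 - 23)/(-39 + 40)) = (-240 + 23)*((-40 - 23)/(-39 + 40)) = -(-13671)/1 = -(-13671) = -217*(-63) = 13671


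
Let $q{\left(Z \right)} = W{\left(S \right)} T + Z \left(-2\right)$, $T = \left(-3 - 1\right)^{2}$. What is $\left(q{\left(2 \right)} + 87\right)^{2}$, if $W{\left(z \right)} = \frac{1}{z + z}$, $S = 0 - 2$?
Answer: $6241$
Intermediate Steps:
$T = 16$ ($T = \left(-4\right)^{2} = 16$)
$S = -2$ ($S = 0 - 2 = -2$)
$W{\left(z \right)} = \frac{1}{2 z}$
$q{\left(Z \right)} = -4 - 2 Z$ ($q{\left(Z \right)} = \frac{1}{2 \left(-2\right)} 16 + Z \left(-2\right) = \frac{1}{2} \left(- \frac{1}{2}\right) 16 - 2 Z = \left(- \frac{1}{4}\right) 16 - 2 Z = -4 - 2 Z$)
$\left(q{\left(2 \right)} + 87\right)^{2} = \left(\left(-4 - 4\right) + 87\right)^{2} = \left(-8 + 87\right)^{2} = 79^{2} = 6241$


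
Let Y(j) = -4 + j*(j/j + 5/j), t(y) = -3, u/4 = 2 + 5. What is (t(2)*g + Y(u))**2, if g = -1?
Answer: 1024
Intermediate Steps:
u = 28 (u = 4*(2 + 5) = 4*7 = 28)
Y(j) = -4 + j*(1 + 5/j)
(t(2)*g + Y(u))**2 = (-3*(-1) + (1 + 28))**2 = (3 + 29)**2 = 32**2 = 1024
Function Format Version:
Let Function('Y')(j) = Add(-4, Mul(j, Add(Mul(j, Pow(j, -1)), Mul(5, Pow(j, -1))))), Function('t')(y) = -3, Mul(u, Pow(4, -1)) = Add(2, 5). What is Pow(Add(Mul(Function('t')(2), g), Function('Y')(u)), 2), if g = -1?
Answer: 1024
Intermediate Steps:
u = 28 (u = Mul(4, Add(2, 5)) = Mul(4, 7) = 28)
Function('Y')(j) = Add(-4, Mul(j, Add(1, Mul(5, Pow(j, -1)))))
Pow(Add(Mul(Function('t')(2), g), Function('Y')(u)), 2) = Pow(Add(Mul(-3, -1), Add(1, 28)), 2) = Pow(Add(3, 29), 2) = Pow(32, 2) = 1024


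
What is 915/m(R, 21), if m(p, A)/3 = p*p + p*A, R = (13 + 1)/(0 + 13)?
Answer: 51545/4018 ≈ 12.829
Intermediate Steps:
R = 14/13 ≈ 1.0769
m(p, A) = 3*p² + 3*A*p (m(p, A) = 3*(p*p + p*A) = 3*(p² + A*p) = 3*p² + 3*A*p)
915/m(R, 21) = 915/((3*(14/13)*(21 + 14/13))) = 915/((3*(14/13)*(287/13))) = 915/(12054/169) = 915*(169/12054) = 51545/4018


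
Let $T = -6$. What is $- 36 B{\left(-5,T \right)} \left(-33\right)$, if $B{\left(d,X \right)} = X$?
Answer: $-7128$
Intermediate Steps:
$- 36 B{\left(-5,T \right)} \left(-33\right) = \left(-36\right) \left(-6\right) \left(-33\right) = 216 \left(-33\right) = -7128$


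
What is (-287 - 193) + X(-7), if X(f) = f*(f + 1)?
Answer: -438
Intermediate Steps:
X(f) = f*(1 + f)
(-287 - 193) + X(-7) = (-287 - 193) - 7*(1 - 7) = -480 - 7*(-6) = -480 + 42 = -438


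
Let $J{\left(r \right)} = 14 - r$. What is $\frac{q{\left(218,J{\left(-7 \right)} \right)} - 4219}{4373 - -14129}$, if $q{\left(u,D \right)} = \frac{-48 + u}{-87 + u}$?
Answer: $- \frac{50229}{220342} \approx -0.22796$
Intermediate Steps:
$q{\left(u,D \right)} = \frac{-48 + u}{-87 + u}$
$\frac{q{\left(218,J{\left(-7 \right)} \right)} - 4219}{4373 - -14129} = \frac{\frac{-48 + 218}{-87 + 218} - 4219}{4373 - -14129} = \frac{\frac{1}{131} \cdot 170 - 4219}{4373 + \left(-4897 + 19026\right)} = \frac{\frac{1}{131} \cdot 170 - 4219}{4373 + 14129} = \frac{\frac{170}{131} - 4219}{18502} = \left(- \frac{552519}{131}\right) \frac{1}{18502} = - \frac{50229}{220342}$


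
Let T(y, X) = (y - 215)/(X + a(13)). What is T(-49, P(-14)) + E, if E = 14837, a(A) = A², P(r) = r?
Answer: 2299471/155 ≈ 14835.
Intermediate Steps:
T(y, X) = (-215 + y)/(169 + X) (T(y, X) = (y - 215)/(X + 13²) = (-215 + y)/(X + 169) = (-215 + y)/(169 + X))
T(-49, P(-14)) + E = (-215 - 49)/(169 - 14) + 14837 = -264/155 + 14837 = 2299471/155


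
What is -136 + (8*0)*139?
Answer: -136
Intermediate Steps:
-136 + (8*0)*139 = -136 + 0*139 = -136 + 0 = -136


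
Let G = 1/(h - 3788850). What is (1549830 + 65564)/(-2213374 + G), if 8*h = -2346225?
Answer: -26376981121425/36141105026179 ≈ -0.72983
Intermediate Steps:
h = -2346225/8 (h = (⅛)*(-2346225) = -2346225/8 ≈ -2.9328e+5)
G = -8/32657025 (G = 1/(-2346225/8 - 3788850) = 1/(-32657025/8) = -8/32657025 ≈ -2.4497e-7)
(1549830 + 65564)/(-2213374 + G) = (1549830 + 65564)/(-2213374 - 8/32657025) = 1615394/(-72282210052358/32657025) = 1615394*(-32657025/72282210052358) = -26376981121425/36141105026179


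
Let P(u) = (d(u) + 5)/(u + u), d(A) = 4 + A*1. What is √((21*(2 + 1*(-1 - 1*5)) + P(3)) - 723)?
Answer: I*√805 ≈ 28.373*I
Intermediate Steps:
d(A) = 4 + A
P(u) = (9 + u)/(2*u) (P(u) = ((4 + u) + 5)/(u + u) = (9 + u)/((2*u)) = (9 + u)*(1/(2*u)) = (9 + u)/(2*u))
√((21*(2 + 1*(-1 - 1*5)) + P(3)) - 723) = √((21*(2 + 1*(-1 - 1*5)) + (½)*(9 + 3)/3) - 723) = √((21*(2 + 1*(-1 - 5)) + (½)*(⅓)*12) - 723) = √((21*(2 + 1*(-6)) + 2) - 723) = √((21*(2 - 6) + 2) - 723) = √((21*(-4) + 2) - 723) = √((-84 + 2) - 723) = √(-82 - 723) = √(-805) = I*√805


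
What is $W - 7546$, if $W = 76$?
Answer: $-7470$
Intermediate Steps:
$W - 7546 = 76 - 7546 = -7470$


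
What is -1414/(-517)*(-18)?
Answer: -25452/517 ≈ -49.230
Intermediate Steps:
-1414/(-517)*(-18) = -1414*(-1/517)*(-18) = (1414/517)*(-18) = -25452/517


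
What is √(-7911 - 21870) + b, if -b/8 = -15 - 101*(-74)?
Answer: -59672 + 3*I*√3309 ≈ -59672.0 + 172.57*I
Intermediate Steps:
b = -59672 (b = -8*(-15 - 101*(-74)) = -8*(-15 + 7474) = -8*7459 = -59672)
√(-7911 - 21870) + b = √(-7911 - 21870) - 59672 = √(-29781) - 59672 = 3*I*√3309 - 59672 = -59672 + 3*I*√3309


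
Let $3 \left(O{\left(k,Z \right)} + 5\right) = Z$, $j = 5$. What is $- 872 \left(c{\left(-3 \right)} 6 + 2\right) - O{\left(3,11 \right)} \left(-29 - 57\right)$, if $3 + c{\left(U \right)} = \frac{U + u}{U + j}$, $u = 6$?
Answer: $\frac{17968}{3} \approx 5989.3$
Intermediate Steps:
$O{\left(k,Z \right)} = -5 + \frac{Z}{3}$
$c{\left(U \right)} = -3 + \frac{6 + U}{5 + U}$ ($c{\left(U \right)} = -3 + \frac{U + 6}{U + 5} = -3 + \frac{6 + U}{5 + U}$)
$- 872 \left(c{\left(-3 \right)} 6 + 2\right) - O{\left(3,11 \right)} \left(-29 - 57\right) = - 872 \left(\frac{-9 - -6}{5 - 3} \cdot 6 + 2\right) - \left(-5 + \frac{1}{3} \cdot 11\right) \left(-29 - 57\right) = - 872 \left(\frac{-9 + 6}{2} \cdot 6 + 2\right) - \left(-5 + \frac{11}{3}\right) \left(-29 - 57\right) = - 872 \left(\frac{1}{2} \left(-3\right) 6 + 2\right) - - \frac{4 \left(-29 - 57\right)}{3} = - 872 \left(\left(- \frac{3}{2}\right) 6 + 2\right) - \left(- \frac{4}{3}\right) \left(-86\right) = - 872 \left(-9 + 2\right) - \frac{344}{3} = \left(-872\right) \left(-7\right) - \frac{344}{3} = 6104 - \frac{344}{3} = \frac{17968}{3}$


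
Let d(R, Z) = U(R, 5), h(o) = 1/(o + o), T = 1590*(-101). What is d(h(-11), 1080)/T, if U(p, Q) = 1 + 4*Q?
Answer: -7/53530 ≈ -0.00013077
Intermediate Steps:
T = -160590
h(o) = 1/(2*o)
d(R, Z) = 21 (d(R, Z) = 1 + 4*5 = 1 + 20 = 21)
d(h(-11), 1080)/T = 21/(-160590) = 21*(-1/160590) = -7/53530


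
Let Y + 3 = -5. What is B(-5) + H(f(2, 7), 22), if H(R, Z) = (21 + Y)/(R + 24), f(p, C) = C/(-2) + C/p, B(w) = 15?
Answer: 373/24 ≈ 15.542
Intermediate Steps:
Y = -8 (Y = -3 - 5 = -8)
f(p, C) = -C/2 + C/p (f(p, C) = C*(-½) + C/p = -C/2 + C/p)
H(R, Z) = 13/(24 + R) (H(R, Z) = (21 - 8)/(R + 24) = 13/(24 + R))
B(-5) + H(f(2, 7), 22) = 15 + 13/(24 + (-½*7 + 7/2)) = 15 + 13/(24 + (-7/2 + 7*(½))) = 15 + 13/(24 + (-7/2 + 7/2)) = 15 + 13/(24 + 0) = 15 + 13/24 = 373/24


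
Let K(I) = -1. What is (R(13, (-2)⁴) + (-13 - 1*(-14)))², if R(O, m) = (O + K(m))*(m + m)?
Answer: 148225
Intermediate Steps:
R(O, m) = 2*m*(-1 + O) (R(O, m) = (O - 1)*(m + m) = (-1 + O)*(2*m) = 2*m*(-1 + O))
(R(13, (-2)⁴) + (-13 - 1*(-14)))² = (2*(-2)⁴*(-1 + 13) + (-13 - 1*(-14)))² = (2*16*12 + (-13 + 14))² = (384 + 1)² = 385² = 148225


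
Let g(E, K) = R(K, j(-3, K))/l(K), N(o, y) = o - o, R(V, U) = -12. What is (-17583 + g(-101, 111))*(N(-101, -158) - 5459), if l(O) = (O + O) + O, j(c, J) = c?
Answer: 10654423103/111 ≈ 9.5986e+7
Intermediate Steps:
l(O) = 3*O (l(O) = 2*O + O = 3*O)
N(o, y) = 0
g(E, K) = -4/K (g(E, K) = -12*1/(3*K) = -4/K)
(-17583 + g(-101, 111))*(N(-101, -158) - 5459) = (-17583 - 4/111)*(0 - 5459) = (-17583 - 4*1/111)*(-5459) = (-17583 - 4/111)*(-5459) = -1951717/111*(-5459) = 10654423103/111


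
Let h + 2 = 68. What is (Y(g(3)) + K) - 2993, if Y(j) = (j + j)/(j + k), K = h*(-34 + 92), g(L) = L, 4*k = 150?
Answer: 22549/27 ≈ 835.15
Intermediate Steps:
k = 75/2 (k = (1/4)*150 = 75/2 ≈ 37.500)
h = 66 (h = -2 + 68 = 66)
K = 3828 (K = 66*(-34 + 92) = 66*58 = 3828)
Y(j) = 2*j/(75/2 + j) (Y(j) = (j + j)/(j + 75/2) = (2*j)/(75/2 + j) = 2*j/(75/2 + j))
(Y(g(3)) + K) - 2993 = (4*3/(75 + 2*3) + 3828) - 2993 = (4*3/(75 + 6) + 3828) - 2993 = (4*3/81 + 3828) - 2993 = (4*3*(1/81) + 3828) - 2993 = (4/27 + 3828) - 2993 = 103360/27 - 2993 = 22549/27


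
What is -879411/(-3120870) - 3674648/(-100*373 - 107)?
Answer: 11375860367/115472190 ≈ 98.516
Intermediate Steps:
-879411/(-3120870) - 3674648/(-100*373 - 107) = -879411*(-1/3120870) - 3674648/(-37300 - 107) = 293137/1040290 - 3674648/(-37407) = 293137/1040290 - 3674648*(-1/37407) = 293137/1040290 + 10904/111 = 11375860367/115472190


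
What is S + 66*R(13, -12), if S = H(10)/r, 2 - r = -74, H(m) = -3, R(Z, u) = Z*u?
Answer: -782499/76 ≈ -10296.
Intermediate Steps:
r = 76 (r = 2 - 1*(-74) = 2 + 74 = 76)
S = -3/76 ≈ -0.039474
S + 66*R(13, -12) = -3/76 + 66*(13*(-12)) = -3/76 + 66*(-156) = -3/76 - 10296 = -782499/76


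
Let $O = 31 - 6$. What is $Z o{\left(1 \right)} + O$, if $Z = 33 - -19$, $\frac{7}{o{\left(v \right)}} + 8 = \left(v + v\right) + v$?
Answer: $- \frac{239}{5} \approx -47.8$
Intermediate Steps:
$O = 25$ ($O = 31 - 6 = 25$)
$o{\left(v \right)} = \frac{7}{-8 + 3 v}$ ($o{\left(v \right)} = \frac{7}{-8 + \left(\left(v + v\right) + v\right)} = \frac{7}{-8 + \left(2 v + v\right)} = \frac{7}{-8 + 3 v}$)
$Z = 52$ ($Z = 33 + 19 = 52$)
$Z o{\left(1 \right)} + O = 52 \frac{7}{-8 + 3 \cdot 1} + 25 = 52 \frac{7}{-8 + 3} + 25 = 52 \frac{7}{-5} + 25 = 52 \cdot 7 \left(- \frac{1}{5}\right) + 25 = 52 \left(- \frac{7}{5}\right) + 25 = - \frac{364}{5} + 25 = - \frac{239}{5}$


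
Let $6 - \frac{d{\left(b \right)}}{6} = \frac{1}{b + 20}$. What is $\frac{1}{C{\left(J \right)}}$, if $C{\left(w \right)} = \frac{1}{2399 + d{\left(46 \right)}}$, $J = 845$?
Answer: $\frac{26784}{11} \approx 2434.9$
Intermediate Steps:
$d{\left(b \right)} = 36 - \frac{6}{20 + b}$ ($d{\left(b \right)} = 36 - \frac{6}{b + 20} = 36 - \frac{6}{20 + b}$)
$C{\left(w \right)} = \frac{11}{26784}$ ($C{\left(w \right)} = \frac{1}{2399 + \frac{6 \left(119 + 6 \cdot 46\right)}{20 + 46}} = \frac{1}{2399 + \frac{6 \left(119 + 276\right)}{66}} = \frac{1}{2399 + 6 \cdot \frac{1}{66} \cdot 395} = \frac{1}{2399 + \frac{395}{11}} = \frac{1}{\frac{26784}{11}} = \frac{11}{26784}$)
$\frac{1}{C{\left(J \right)}} = \frac{1}{\frac{11}{26784}} = \frac{26784}{11}$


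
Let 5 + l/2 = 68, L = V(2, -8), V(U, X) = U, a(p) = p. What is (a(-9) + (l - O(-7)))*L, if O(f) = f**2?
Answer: 136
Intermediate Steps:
L = 2
l = 126 (l = -10 + 2*68 = -10 + 136 = 126)
(a(-9) + (l - O(-7)))*L = (-9 + (126 - 1*(-7)**2))*2 = (-9 + (126 - 1*49))*2 = (-9 + (126 - 49))*2 = (-9 + 77)*2 = 68*2 = 136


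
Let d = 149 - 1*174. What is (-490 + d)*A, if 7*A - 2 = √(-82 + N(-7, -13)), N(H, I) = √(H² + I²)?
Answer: -1030/7 - 515*I*√(82 - √218)/7 ≈ -147.14 - 603.26*I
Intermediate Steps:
d = -25 (d = 149 - 174 = -25)
A = 2/7 + √(-82 + √218)/7 (A = 2/7 + √(-82 + √((-7)² + (-13)²))/7 = 2/7 + √(-82 + √(49 + 169))/7 = 2/7 + √(-82 + √218)/7 ≈ 0.28571 + 1.1714*I)
(-490 + d)*A = (-490 - 25)*(2/7 + √(-82 + √218)/7) = -515*(2/7 + √(-82 + √218)/7) = -1030/7 - 515*√(-82 + √218)/7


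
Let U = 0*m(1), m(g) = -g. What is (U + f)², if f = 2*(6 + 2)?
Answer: 256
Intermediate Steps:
f = 16 (f = 2*8 = 16)
U = 0 (U = 0*(-1*1) = 0*(-1) = 0)
(U + f)² = (0 + 16)² = 16² = 256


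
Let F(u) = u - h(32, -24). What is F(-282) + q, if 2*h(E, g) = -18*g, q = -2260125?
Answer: -2260623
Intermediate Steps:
h(E, g) = -9*g (h(E, g) = (-18*g)/2 = -9*g)
F(u) = -216 + u (F(u) = u - (-9)*(-24) = u - 1*216 = u - 216 = -216 + u)
F(-282) + q = (-216 - 282) - 2260125 = -498 - 2260125 = -2260623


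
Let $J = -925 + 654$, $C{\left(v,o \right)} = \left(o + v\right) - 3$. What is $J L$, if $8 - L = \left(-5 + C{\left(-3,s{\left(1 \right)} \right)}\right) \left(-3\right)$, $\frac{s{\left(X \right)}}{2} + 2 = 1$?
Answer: $8401$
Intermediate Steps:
$s{\left(X \right)} = -2$ ($s{\left(X \right)} = -4 + 2 \cdot 1 = -4 + 2 = -2$)
$C{\left(v,o \right)} = -3 + o + v$
$J = -271$
$L = -31$ ($L = 8 - \left(-5 - 8\right) \left(-3\right) = 8 - \left(-13\right) \left(-3\right) = 8 - 39 = -31$)
$J L = \left(-271\right) \left(-31\right) = 8401$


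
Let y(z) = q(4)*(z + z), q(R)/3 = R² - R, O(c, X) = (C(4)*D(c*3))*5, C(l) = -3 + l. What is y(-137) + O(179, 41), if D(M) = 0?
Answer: -9864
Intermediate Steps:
O(c, X) = 0 (O(c, X) = ((-3 + 4)*0)*5 = (1*0)*5 = 0*5 = 0)
q(R) = -3*R + 3*R² (q(R) = 3*(R² - R) = -3*R + 3*R²)
y(z) = 72*z (y(z) = (3*4*(-1 + 4))*(z + z) = (3*4*3)*(2*z) = 36*(2*z) = 72*z)
y(-137) + O(179, 41) = 72*(-137) + 0 = -9864 + 0 = -9864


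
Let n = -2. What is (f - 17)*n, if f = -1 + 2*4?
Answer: 20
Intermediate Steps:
f = 7 (f = -1 + 8 = 7)
(f - 17)*n = (7 - 17)*(-2) = -10*(-2) = 20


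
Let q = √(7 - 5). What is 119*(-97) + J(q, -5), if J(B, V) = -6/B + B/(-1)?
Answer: -11543 - 4*√2 ≈ -11549.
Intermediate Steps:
q = √2 ≈ 1.4142
J(B, V) = -B - 6/B (J(B, V) = -6/B + B*(-1) = -6/B - B = -B - 6/B)
119*(-97) + J(q, -5) = 119*(-97) + (-√2 - 6*√2/2) = -11543 + (-√2 - 3*√2) = -11543 - 4*√2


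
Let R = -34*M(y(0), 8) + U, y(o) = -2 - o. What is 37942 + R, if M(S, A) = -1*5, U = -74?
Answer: 38038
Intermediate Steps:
M(S, A) = -5
R = 96 (R = -34*(-5) - 74 = 170 - 74 = 96)
37942 + R = 37942 + 96 = 38038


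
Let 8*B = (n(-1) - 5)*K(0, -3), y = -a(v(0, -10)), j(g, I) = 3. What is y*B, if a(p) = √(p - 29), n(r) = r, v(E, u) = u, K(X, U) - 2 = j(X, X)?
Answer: 15*I*√39/4 ≈ 23.419*I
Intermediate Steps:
K(X, U) = 5 (K(X, U) = 2 + 3 = 5)
a(p) = √(-29 + p)
y = -I*√39 (y = -√(-29 - 10) = -√(-39) = -I*√39 ≈ -6.245*I)
B = -15/4 (B = ((-1 - 5)*5)/8 = (-6*5)/8 = (⅛)*(-30) = -15/4 ≈ -3.7500)
y*B = -I*√39*(-15/4) = 15*I*√39/4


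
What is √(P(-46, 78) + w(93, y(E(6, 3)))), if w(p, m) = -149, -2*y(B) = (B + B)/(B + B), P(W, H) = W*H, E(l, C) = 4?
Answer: I*√3737 ≈ 61.131*I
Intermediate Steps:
P(W, H) = H*W
y(B) = -½ (y(B) = -(B + B)/(2*(B + B)) = -2*B/(2*(2*B)) = -2*B*1/(2*B)/2 = -½*1 = -½)
√(P(-46, 78) + w(93, y(E(6, 3)))) = √(78*(-46) - 149) = √(-3588 - 149) = √(-3737) = I*√3737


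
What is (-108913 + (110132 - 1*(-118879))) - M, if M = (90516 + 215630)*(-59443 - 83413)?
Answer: 43734913074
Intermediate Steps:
M = -43734792976 (M = 306146*(-142856) = -43734792976)
(-108913 + (110132 - 1*(-118879))) - M = (-108913 + (110132 - 1*(-118879))) - 1*(-43734792976) = (-108913 + (110132 + 118879)) + 43734792976 = (-108913 + 229011) + 43734792976 = 120098 + 43734792976 = 43734913074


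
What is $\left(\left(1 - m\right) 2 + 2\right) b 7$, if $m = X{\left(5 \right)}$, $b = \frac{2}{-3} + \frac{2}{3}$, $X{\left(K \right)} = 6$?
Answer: $0$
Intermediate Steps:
$b = 0$ ($b = 2 \left(- \frac{1}{3}\right) + 2 \cdot \frac{1}{3} = - \frac{2}{3} + \frac{2}{3} = 0$)
$m = 6$
$\left(\left(1 - m\right) 2 + 2\right) b 7 = \left(\left(1 - 6\right) 2 + 2\right) 0 \cdot 7 = \left(\left(-5\right) 2 + 2\right) 0 \cdot 7 = \left(-10 + 2\right) 0 \cdot 7 = \left(-8\right) 0 \cdot 7 = 0 \cdot 7 = 0$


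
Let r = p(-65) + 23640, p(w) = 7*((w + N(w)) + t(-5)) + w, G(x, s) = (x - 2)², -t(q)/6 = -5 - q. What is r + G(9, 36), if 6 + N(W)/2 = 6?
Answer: 23169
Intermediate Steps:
t(q) = 30 + 6*q (t(q) = -6*(-5 - q) = 30 + 6*q)
N(W) = 0 (N(W) = -12 + 2*6 = -12 + 12 = 0)
G(x, s) = (-2 + x)²
p(w) = 8*w (p(w) = 7*((w + 0) + (30 + 6*(-5))) + w = 7*(w + (30 - 30)) + w = 7*(w + 0) + w = 7*w + w = 8*w)
r = 23120 (r = 8*(-65) + 23640 = -520 + 23640 = 23120)
r + G(9, 36) = 23120 + (-2 + 9)² = 23120 + 7² = 23120 + 49 = 23169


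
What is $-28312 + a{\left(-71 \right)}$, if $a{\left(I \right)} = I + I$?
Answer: $-28454$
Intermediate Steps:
$a{\left(I \right)} = 2 I$
$-28312 + a{\left(-71 \right)} = -28312 + 2 \left(-71\right) = -28312 - 142 = -28454$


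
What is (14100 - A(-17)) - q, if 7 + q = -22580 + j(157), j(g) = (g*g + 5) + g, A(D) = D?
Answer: 11893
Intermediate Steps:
j(g) = 5 + g + g² (j(g) = (g² + 5) + g = (5 + g²) + g = 5 + g + g²)
q = 2224 (q = -7 + (-22580 + (5 + 157 + 157²)) = -7 + (-22580 + (5 + 157 + 24649)) = -7 + (-22580 + 24811) = -7 + 2231 = 2224)
(14100 - A(-17)) - q = (14100 - 1*(-17)) - 1*2224 = (14100 + 17) - 2224 = 14117 - 2224 = 11893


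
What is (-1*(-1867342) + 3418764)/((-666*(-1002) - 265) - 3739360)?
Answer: -755158/438899 ≈ -1.7206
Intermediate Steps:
(-1*(-1867342) + 3418764)/((-666*(-1002) - 265) - 3739360) = (1867342 + 3418764)/((667332 - 265) - 3739360) = 5286106/(667067 - 3739360) = 5286106/(-3072293) = 5286106*(-1/3072293) = -755158/438899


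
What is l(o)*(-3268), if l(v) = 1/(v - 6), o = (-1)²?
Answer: 3268/5 ≈ 653.60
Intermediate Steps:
o = 1
l(v) = 1/(-6 + v)
l(o)*(-3268) = -3268/(-6 + 1) = -3268/(-5) = -⅕*(-3268) = 3268/5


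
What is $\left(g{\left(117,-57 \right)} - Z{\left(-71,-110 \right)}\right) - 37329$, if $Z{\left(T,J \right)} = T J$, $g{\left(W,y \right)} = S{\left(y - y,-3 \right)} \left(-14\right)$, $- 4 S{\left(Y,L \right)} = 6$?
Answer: $-45118$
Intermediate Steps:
$S{\left(Y,L \right)} = - \frac{3}{2}$ ($S{\left(Y,L \right)} = \left(- \frac{1}{4}\right) 6 = - \frac{3}{2}$)
$g{\left(W,y \right)} = 21$ ($g{\left(W,y \right)} = \left(- \frac{3}{2}\right) \left(-14\right) = 21$)
$Z{\left(T,J \right)} = J T$
$\left(g{\left(117,-57 \right)} - Z{\left(-71,-110 \right)}\right) - 37329 = \left(21 - \left(-110\right) \left(-71\right)\right) - 37329 = \left(21 - 7810\right) - 37329 = -7789 - 37329 = -45118$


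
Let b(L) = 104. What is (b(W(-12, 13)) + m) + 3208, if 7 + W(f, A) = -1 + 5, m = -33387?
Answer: -30075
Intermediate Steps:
W(f, A) = -3 (W(f, A) = -7 + (-1 + 5) = -7 + 4 = -3)
(b(W(-12, 13)) + m) + 3208 = (104 - 33387) + 3208 = -33283 + 3208 = -30075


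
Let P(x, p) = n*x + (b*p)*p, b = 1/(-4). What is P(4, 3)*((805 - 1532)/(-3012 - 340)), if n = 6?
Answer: 63249/13408 ≈ 4.7173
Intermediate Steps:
b = -1/4 ≈ -0.25000
P(x, p) = 6*x - p**2/4 (P(x, p) = 6*x + (-p/4)*p = 6*x - p**2/4)
P(4, 3)*((805 - 1532)/(-3012 - 340)) = (6*4 - 1/4*3**2)*((805 - 1532)/(-3012 - 340)) = (24 - 1/4*9)*(-727/(-3352)) = (24 - 9/4)*(-727*(-1/3352)) = (87/4)*(727/3352) = 63249/13408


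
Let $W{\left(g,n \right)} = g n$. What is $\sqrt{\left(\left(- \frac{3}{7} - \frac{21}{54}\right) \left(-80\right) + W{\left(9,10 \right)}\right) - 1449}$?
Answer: $\frac{i \sqrt{570479}}{21} \approx 35.967 i$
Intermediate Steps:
$\sqrt{\left(\left(- \frac{3}{7} - \frac{21}{54}\right) \left(-80\right) + W{\left(9,10 \right)}\right) - 1449} = \sqrt{\left(\left(- \frac{3}{7} - \frac{21}{54}\right) \left(-80\right) + 9 \cdot 10\right) - 1449} = \sqrt{\left(\left(\left(-3\right) \frac{1}{7} - \frac{7}{18}\right) \left(-80\right) + 90\right) - 1449} = \sqrt{\left(\left(- \frac{3}{7} - \frac{7}{18}\right) \left(-80\right) + 90\right) - 1449} = \sqrt{\left(\left(- \frac{103}{126}\right) \left(-80\right) + 90\right) - 1449} = \sqrt{\left(\frac{4120}{63} + 90\right) - 1449} = \sqrt{\frac{9790}{63} - 1449} = \sqrt{- \frac{81497}{63}} = \frac{i \sqrt{570479}}{21}$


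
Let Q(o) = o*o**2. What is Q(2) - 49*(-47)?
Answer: 2311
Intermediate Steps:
Q(o) = o**3
Q(2) - 49*(-47) = 2**3 - 49*(-47) = 8 + 2303 = 2311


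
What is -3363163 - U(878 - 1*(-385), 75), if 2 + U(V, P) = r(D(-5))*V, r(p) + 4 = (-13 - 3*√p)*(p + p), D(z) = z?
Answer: -3522299 - 37890*I*√5 ≈ -3.5223e+6 - 84725.0*I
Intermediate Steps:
r(p) = -4 + 2*p*(-13 - 3*√p) (r(p) = -4 + (-13 - 3*√p)*(p + p) = -4 + (-13 - 3*√p)*(2*p) = -4 + 2*p*(-13 - 3*√p))
U(V, P) = -2 + V*(126 + 30*I*√5) (U(V, P) = -2 + (-4 - 26*(-5) - (-30)*I*√5)*V = -2 + (-4 + 130 - (-30)*I*√5)*V = -2 + (-4 + 130 + 30*I*√5)*V = -2 + (126 + 30*I*√5)*V = -2 + V*(126 + 30*I*√5))
-3363163 - U(878 - 1*(-385), 75) = -3363163 - (-2 + 126*(878 - 1*(-385)) + 30*I*(878 - 1*(-385))*√5) = -3363163 - (-2 + 126*(878 + 385) + 30*I*(878 + 385)*√5) = -3363163 - (-2 + 126*1263 + 30*I*1263*√5) = -3363163 - (-2 + 159138 + 37890*I*√5) = -3363163 - (159136 + 37890*I*√5) = -3363163 + (-159136 - 37890*I*√5) = -3522299 - 37890*I*√5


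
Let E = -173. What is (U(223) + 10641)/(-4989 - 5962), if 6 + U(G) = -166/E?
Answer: -1840021/1894523 ≈ -0.97123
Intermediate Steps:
U(G) = -872/173 (U(G) = -6 - 166/(-173) = -6 - 166*(-1/173) = -6 + 166/173 = -872/173)
(U(223) + 10641)/(-4989 - 5962) = (-872/173 + 10641)/(-4989 - 5962) = (1840021/173)/(-10951) = (1840021/173)*(-1/10951) = -1840021/1894523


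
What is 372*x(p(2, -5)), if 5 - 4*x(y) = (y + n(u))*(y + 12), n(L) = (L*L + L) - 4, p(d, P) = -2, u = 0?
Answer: 6045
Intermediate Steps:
n(L) = -4 + L + L² (n(L) = (L² + L) - 4 = (L + L²) - 4 = -4 + L + L²)
x(y) = 5/4 - (-4 + y)*(12 + y)/4 (x(y) = 5/4 - (y + (-4 + 0 + 0²))*(y + 12)/4 = 5/4 - (y + (-4 + 0 + 0))*(12 + y)/4 = 5/4 - (y - 4)*(12 + y)/4 = 5/4 - (-4 + y)*(12 + y)/4)
372*x(p(2, -5)) = 372*(53/4 - 2*(-2) - ¼*(-2)²) = 372*(53/4 + 4 - ¼*4) = 372*(53/4 + 4 - 1) = 372*(65/4) = 6045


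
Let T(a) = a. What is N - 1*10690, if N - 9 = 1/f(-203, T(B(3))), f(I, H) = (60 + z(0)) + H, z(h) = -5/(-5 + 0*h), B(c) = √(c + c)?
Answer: -39679854/3715 - √6/3715 ≈ -10681.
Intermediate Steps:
B(c) = √2*√c (B(c) = √(2*c) = √2*√c)
z(h) = 1 (z(h) = -5/(-5 + 0) = -5/(-5) = -5*(-⅕) = 1)
f(I, H) = 61 + H (f(I, H) = (60 + 1) + H = 61 + H)
N = 9 + 1/(61 + √6) (N = 9 + 1/(61 + √2*√3) = 9 + 1/(61 + √6) ≈ 9.0158)
N - 1*10690 = (33496/3715 - √6/3715) - 1*10690 = (33496/3715 - √6/3715) - 10690 = -39679854/3715 - √6/3715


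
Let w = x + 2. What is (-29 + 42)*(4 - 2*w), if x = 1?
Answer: -26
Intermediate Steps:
w = 3 (w = 1 + 2 = 3)
(-29 + 42)*(4 - 2*w) = (-29 + 42)*(4 - 2*3) = 13*(4 - 6) = 13*(-2) = -26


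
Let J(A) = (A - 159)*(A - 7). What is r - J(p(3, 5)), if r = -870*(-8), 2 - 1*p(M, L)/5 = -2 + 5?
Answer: 4992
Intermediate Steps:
p(M, L) = -5 (p(M, L) = 10 - 5*(-2 + 5) = 10 - 5*3 = 10 - 15 = -5)
r = 6960
J(A) = (-159 + A)*(-7 + A)
r - J(p(3, 5)) = 6960 - (1113 + (-5)² - 166*(-5)) = 6960 - (1113 + 25 + 830) = 6960 - 1*1968 = 6960 - 1968 = 4992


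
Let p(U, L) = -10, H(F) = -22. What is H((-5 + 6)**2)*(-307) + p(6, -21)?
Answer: 6744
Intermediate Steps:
H((-5 + 6)**2)*(-307) + p(6, -21) = -22*(-307) - 10 = 6754 - 10 = 6744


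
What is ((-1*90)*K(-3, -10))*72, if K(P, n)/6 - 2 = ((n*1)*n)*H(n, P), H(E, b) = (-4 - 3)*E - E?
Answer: -311117760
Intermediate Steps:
H(E, b) = -8*E (H(E, b) = -7*E - E = -8*E)
K(P, n) = 12 - 48*n³ (K(P, n) = 12 + 6*(((n*1)*n)*(-8*n)) = 12 + 6*((n*n)*(-8*n)) = 12 + 6*(n²*(-8*n)) = 12 + 6*(-8*n³) = 12 - 48*n³)
((-1*90)*K(-3, -10))*72 = ((-1*90)*(12 - 48*(-10)³))*72 = -90*(12 - 48*(-1000))*72 = -90*(12 + 48000)*72 = -90*48012*72 = -4321080*72 = -311117760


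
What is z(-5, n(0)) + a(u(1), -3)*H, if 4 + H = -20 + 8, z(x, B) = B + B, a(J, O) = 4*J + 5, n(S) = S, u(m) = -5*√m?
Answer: 240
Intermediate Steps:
a(J, O) = 5 + 4*J
z(x, B) = 2*B
H = -16 (H = -4 + (-20 + 8) = -4 - 12 = -16)
z(-5, n(0)) + a(u(1), -3)*H = 2*0 + (5 + 4*(-5*√1))*(-16) = 0 + (5 + 4*(-5*1))*(-16) = 0 + (5 + 4*(-5))*(-16) = 0 + (5 - 20)*(-16) = 0 - 15*(-16) = 0 + 240 = 240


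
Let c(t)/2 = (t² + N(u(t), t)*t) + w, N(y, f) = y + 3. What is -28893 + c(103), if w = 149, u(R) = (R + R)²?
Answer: 8735057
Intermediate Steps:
u(R) = 4*R² (u(R) = (2*R)² = 4*R²)
N(y, f) = 3 + y
c(t) = 298 + 2*t² + 2*t*(3 + 4*t²) (c(t) = 2*((t² + (3 + 4*t²)*t) + 149) = 2*((t² + t*(3 + 4*t²)) + 149) = 2*(149 + t² + t*(3 + 4*t²)) = 298 + 2*t² + 2*t*(3 + 4*t²))
-28893 + c(103) = -28893 + (298 + 2*103² + 2*103*(3 + 4*103²)) = -28893 + (298 + 2*10609 + 2*103*(3 + 4*10609)) = -28893 + (298 + 21218 + 2*103*(3 + 42436)) = -28893 + (298 + 21218 + 2*103*42439) = -28893 + (298 + 21218 + 8742434) = -28893 + 8763950 = 8735057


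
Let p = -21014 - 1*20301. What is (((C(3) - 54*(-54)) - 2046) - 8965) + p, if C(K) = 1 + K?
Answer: -49406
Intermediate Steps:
p = -41315 (p = -21014 - 20301 = -41315)
(((C(3) - 54*(-54)) - 2046) - 8965) + p = ((((1 + 3) - 54*(-54)) - 2046) - 8965) - 41315 = (((4 + 2916) - 2046) - 8965) - 41315 = ((2920 - 2046) - 8965) - 41315 = (874 - 8965) - 41315 = -8091 - 41315 = -49406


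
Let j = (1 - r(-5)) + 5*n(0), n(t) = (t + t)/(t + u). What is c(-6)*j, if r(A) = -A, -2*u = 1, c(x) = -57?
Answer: 228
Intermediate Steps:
u = -½ (u = -½*1 = -½ ≈ -0.50000)
n(t) = 2*t/(-½ + t) (n(t) = (t + t)/(t - ½) = (2*t)/(-½ + t) = 2*t/(-½ + t))
j = -4 (j = (1 - (-1)*(-5)) + 5*(4*0/(-1 + 2*0)) = (1 - 1*5) + 5*(4*0/(-1 + 0)) = (1 - 5) + 5*(4*0/(-1)) = -4 + 5*(4*0*(-1)) = -4 + 5*0 = -4 + 0 = -4)
c(-6)*j = -57*(-4) = 228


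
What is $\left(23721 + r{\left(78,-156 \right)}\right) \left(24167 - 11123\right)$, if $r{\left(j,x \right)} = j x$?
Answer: $150697332$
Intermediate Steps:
$\left(23721 + r{\left(78,-156 \right)}\right) \left(24167 - 11123\right) = \left(23721 + 78 \left(-156\right)\right) \left(24167 - 11123\right) = \left(23721 - 12168\right) 13044 = 11553 \cdot 13044 = 150697332$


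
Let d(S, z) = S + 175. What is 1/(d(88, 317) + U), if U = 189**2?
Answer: 1/35984 ≈ 2.7790e-5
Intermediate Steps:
U = 35721
d(S, z) = 175 + S
1/(d(88, 317) + U) = 1/((175 + 88) + 35721) = 1/(263 + 35721) = 1/35984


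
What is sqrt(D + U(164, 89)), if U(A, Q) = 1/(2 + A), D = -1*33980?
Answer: I*sqrt(936352714)/166 ≈ 184.34*I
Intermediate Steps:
D = -33980
sqrt(D + U(164, 89)) = sqrt(-33980 + 1/(2 + 164)) = sqrt(-33980 + 1/166) = sqrt(-5640679/166) = I*sqrt(936352714)/166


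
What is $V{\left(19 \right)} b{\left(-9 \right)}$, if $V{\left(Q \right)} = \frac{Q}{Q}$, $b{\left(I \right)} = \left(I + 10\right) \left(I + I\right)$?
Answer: $-18$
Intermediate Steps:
$b{\left(I \right)} = 2 I \left(10 + I\right)$ ($b{\left(I \right)} = \left(10 + I\right) 2 I = 2 I \left(10 + I\right)$)
$V{\left(Q \right)} = 1$
$V{\left(19 \right)} b{\left(-9 \right)} = 1 \cdot 2 \left(-9\right) \left(10 - 9\right) = 1 \cdot 2 \left(-9\right) 1 = 1 \left(-18\right) = -18$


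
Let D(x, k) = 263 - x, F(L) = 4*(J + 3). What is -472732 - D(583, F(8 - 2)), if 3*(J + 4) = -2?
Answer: -472412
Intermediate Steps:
J = -14/3 (J = -4 + (⅓)*(-2) = -4 - ⅔ = -14/3 ≈ -4.6667)
F(L) = -20/3 (F(L) = 4*(-14/3 + 3) = 4*(-5/3) = -20/3)
-472732 - D(583, F(8 - 2)) = -472732 - (263 - 1*583) = -472732 - (263 - 583) = -472732 - 1*(-320) = -472732 + 320 = -472412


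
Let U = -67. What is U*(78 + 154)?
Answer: -15544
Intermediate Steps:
U*(78 + 154) = -67*(78 + 154) = -67*232 = -15544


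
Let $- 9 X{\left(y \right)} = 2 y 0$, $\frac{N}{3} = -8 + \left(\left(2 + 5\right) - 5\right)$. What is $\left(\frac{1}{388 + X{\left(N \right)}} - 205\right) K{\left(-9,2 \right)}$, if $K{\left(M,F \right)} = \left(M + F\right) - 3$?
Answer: $\frac{397695}{194} \approx 2050.0$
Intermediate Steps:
$K{\left(M,F \right)} = -3 + F + M$ ($K{\left(M,F \right)} = \left(F + M\right) - 3 = -3 + F + M$)
$N = -18$ ($N = 3 \left(-8 + \left(\left(2 + 5\right) - 5\right)\right) = 3 \left(-8 + \left(7 - 5\right)\right) = 3 \left(-8 + 2\right) = 3 \left(-6\right) = -18$)
$X{\left(y \right)} = 0$ ($X{\left(y \right)} = - \frac{2 y 0}{9} = \left(- \frac{1}{9}\right) 0 = 0$)
$\left(\frac{1}{388 + X{\left(N \right)}} - 205\right) K{\left(-9,2 \right)} = \left(\frac{1}{388 + 0} - 205\right) \left(-3 + 2 - 9\right) = \left(\frac{1}{388} - 205\right) \left(-10\right) = \left(- \frac{79539}{388}\right) \left(-10\right) = \frac{397695}{194}$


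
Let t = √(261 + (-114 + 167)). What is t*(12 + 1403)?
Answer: 1415*√314 ≈ 25074.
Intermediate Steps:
t = √314 (t = √(261 + 53) = √314 ≈ 17.720)
t*(12 + 1403) = √314*(12 + 1403) = √314*1415 = 1415*√314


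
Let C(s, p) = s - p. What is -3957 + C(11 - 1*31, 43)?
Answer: -4020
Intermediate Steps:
-3957 + C(11 - 1*31, 43) = -3957 + ((11 - 1*31) - 1*43) = -3957 + ((11 - 31) - 43) = -3957 + (-20 - 43) = -3957 - 63 = -4020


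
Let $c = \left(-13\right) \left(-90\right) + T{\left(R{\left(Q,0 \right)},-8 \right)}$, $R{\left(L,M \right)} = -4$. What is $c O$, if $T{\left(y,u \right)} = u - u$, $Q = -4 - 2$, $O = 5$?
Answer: $5850$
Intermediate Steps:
$Q = -6$
$T{\left(y,u \right)} = 0$
$c = 1170$ ($c = \left(-13\right) \left(-90\right) + 0 = 1170 + 0 = 1170$)
$c O = 1170 \cdot 5 = 5850$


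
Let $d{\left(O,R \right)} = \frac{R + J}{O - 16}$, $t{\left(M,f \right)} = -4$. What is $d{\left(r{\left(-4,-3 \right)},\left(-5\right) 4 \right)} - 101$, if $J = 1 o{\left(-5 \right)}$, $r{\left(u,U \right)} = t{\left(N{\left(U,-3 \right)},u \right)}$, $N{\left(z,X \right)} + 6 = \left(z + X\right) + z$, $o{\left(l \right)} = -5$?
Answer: $- \frac{399}{4} \approx -99.75$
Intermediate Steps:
$N{\left(z,X \right)} = -6 + X + 2 z$ ($N{\left(z,X \right)} = -6 + \left(\left(z + X\right) + z\right) = -6 + \left(\left(X + z\right) + z\right) = -6 + \left(X + 2 z\right) = -6 + X + 2 z$)
$r{\left(u,U \right)} = -4$
$J = -5$ ($J = 1 \left(-5\right) = -5$)
$d{\left(O,R \right)} = \frac{-5 + R}{-16 + O}$ ($d{\left(O,R \right)} = \frac{R - 5}{O - 16} = \frac{-5 + R}{-16 + O}$)
$d{\left(r{\left(-4,-3 \right)},\left(-5\right) 4 \right)} - 101 = \frac{-5 - 20}{-16 - 4} - 101 = \frac{-5 - 20}{-20} - 101 = \left(- \frac{1}{20}\right) \left(-25\right) - 101 = \frac{5}{4} - 101 = - \frac{399}{4}$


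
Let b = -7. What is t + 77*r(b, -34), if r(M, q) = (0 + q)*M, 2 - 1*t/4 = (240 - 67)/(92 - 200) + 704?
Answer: 419159/27 ≈ 15524.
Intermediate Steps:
t = -75643/27 (t = 8 - 4*((240 - 67)/(92 - 200) + 704) = 8 - 4*(173/(-108) + 704) = 8 - 4*(173*(-1/108) + 704) = 8 - 4*(-173/108 + 704) = 8 - 4*75859/108 = 8 - 75859/27 = -75643/27 ≈ -2801.6)
r(M, q) = M*q (r(M, q) = q*M = M*q)
t + 77*r(b, -34) = -75643/27 + 77*(-7*(-34)) = -75643/27 + 77*238 = -75643/27 + 18326 = 419159/27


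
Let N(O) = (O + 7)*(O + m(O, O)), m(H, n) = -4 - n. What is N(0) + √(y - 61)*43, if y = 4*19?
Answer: -28 + 43*√15 ≈ 138.54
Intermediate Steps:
y = 76
N(O) = -28 - 4*O (N(O) = (O + 7)*(O + (-4 - O)) = (7 + O)*(-4) = -28 - 4*O)
N(0) + √(y - 61)*43 = (-28 - 4*0) + √(76 - 61)*43 = (-28 + 0) + √15*43 = -28 + 43*√15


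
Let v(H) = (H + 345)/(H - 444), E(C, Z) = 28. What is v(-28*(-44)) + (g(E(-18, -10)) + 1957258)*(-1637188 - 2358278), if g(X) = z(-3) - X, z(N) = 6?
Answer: -6162215074875511/788 ≈ -7.8201e+12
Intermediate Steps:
g(X) = 6 - X
v(H) = (345 + H)/(-444 + H)
v(-28*(-44)) + (g(E(-18, -10)) + 1957258)*(-1637188 - 2358278) = (345 - 28*(-44))/(-444 - 28*(-44)) + ((6 - 1*28) + 1957258)*(-1637188 - 2358278) = (345 + 1232)/(-444 + 1232) + ((6 - 28) + 1957258)*(-3995466) = 1577/788 + (-22 + 1957258)*(-3995466) = (1/788)*1577 + 1957236*(-3995466) = 1577/788 - 7820069891976 = -6162215074875511/788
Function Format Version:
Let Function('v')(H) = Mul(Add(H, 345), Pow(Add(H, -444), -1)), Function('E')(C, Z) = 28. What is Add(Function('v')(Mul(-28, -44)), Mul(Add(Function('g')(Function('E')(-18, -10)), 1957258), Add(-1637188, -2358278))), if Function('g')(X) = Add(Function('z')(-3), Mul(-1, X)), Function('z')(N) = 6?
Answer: Rational(-6162215074875511, 788) ≈ -7.8201e+12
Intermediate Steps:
Function('g')(X) = Add(6, Mul(-1, X))
Function('v')(H) = Mul(Pow(Add(-444, H), -1), Add(345, H)) (Function('v')(H) = Mul(Add(345, H), Pow(Add(-444, H), -1)) = Mul(Pow(Add(-444, H), -1), Add(345, H)))
Add(Function('v')(Mul(-28, -44)), Mul(Add(Function('g')(Function('E')(-18, -10)), 1957258), Add(-1637188, -2358278))) = Add(Mul(Pow(Add(-444, Mul(-28, -44)), -1), Add(345, Mul(-28, -44))), Mul(Add(Add(6, Mul(-1, 28)), 1957258), Add(-1637188, -2358278))) = Add(Mul(Pow(Add(-444, 1232), -1), Add(345, 1232)), Mul(Add(Add(6, -28), 1957258), -3995466)) = Add(Mul(Pow(788, -1), 1577), Mul(Add(-22, 1957258), -3995466)) = Add(Mul(Rational(1, 788), 1577), Mul(1957236, -3995466)) = Add(Rational(1577, 788), -7820069891976) = Rational(-6162215074875511, 788)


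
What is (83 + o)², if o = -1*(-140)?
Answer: 49729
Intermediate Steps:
o = 140
(83 + o)² = (83 + 140)² = 223² = 49729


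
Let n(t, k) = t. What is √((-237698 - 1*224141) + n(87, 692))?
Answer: 2*I*√115438 ≈ 679.52*I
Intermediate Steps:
√((-237698 - 1*224141) + n(87, 692)) = √((-237698 - 1*224141) + 87) = √((-237698 - 224141) + 87) = √(-461839 + 87) = √(-461752) = 2*I*√115438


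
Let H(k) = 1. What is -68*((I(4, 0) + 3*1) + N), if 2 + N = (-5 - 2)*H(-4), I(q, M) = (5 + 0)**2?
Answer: -1292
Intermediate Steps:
I(q, M) = 25 (I(q, M) = 5**2 = 25)
N = -9 (N = -2 + (-5 - 2)*1 = -2 - 7*1 = -2 - 7 = -9)
-68*((I(4, 0) + 3*1) + N) = -68*((25 + 3*1) - 9) = -68*((25 + 3) - 9) = -68*(28 - 9) = -68*19 = -1292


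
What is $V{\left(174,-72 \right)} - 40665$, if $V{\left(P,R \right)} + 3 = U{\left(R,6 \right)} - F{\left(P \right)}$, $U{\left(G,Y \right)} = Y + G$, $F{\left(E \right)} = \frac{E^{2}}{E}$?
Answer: $-40908$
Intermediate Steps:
$F{\left(E \right)} = E$
$U{\left(G,Y \right)} = G + Y$
$V{\left(P,R \right)} = 3 + R - P$ ($V{\left(P,R \right)} = -3 - \left(-6 + P - R\right) = -3 + \left(6 + R - P\right) = 3 + R - P$)
$V{\left(174,-72 \right)} - 40665 = \left(3 - 72 - 174\right) - 40665 = -243 - 40665 = -40908$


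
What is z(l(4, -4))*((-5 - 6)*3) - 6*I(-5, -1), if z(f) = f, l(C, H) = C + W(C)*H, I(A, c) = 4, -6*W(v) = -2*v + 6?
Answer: -112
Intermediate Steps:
W(v) = -1 + v/3 (W(v) = -(-2*v + 6)/6 = -(6 - 2*v)/6 = -1 + v/3)
l(C, H) = C + H*(-1 + C/3) (l(C, H) = C + (-1 + C/3)*H = C + H*(-1 + C/3))
z(l(4, -4))*((-5 - 6)*3) - 6*I(-5, -1) = (4 - 1*(-4) + (⅓)*4*(-4))*((-5 - 6)*3) - 6*4 = (4 + 4 - 16/3)*(-11*3) - 24 = (8/3)*(-33) - 24 = -88 - 24 = -112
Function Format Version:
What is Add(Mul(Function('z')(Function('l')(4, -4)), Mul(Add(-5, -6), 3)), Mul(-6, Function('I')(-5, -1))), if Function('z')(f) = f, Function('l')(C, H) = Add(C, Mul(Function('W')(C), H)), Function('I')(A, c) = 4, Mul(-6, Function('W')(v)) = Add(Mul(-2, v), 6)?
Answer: -112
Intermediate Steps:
Function('W')(v) = Add(-1, Mul(Rational(1, 3), v)) (Function('W')(v) = Mul(Rational(-1, 6), Add(Mul(-2, v), 6)) = Mul(Rational(-1, 6), Add(6, Mul(-2, v))) = Add(-1, Mul(Rational(1, 3), v)))
Function('l')(C, H) = Add(C, Mul(H, Add(-1, Mul(Rational(1, 3), C)))) (Function('l')(C, H) = Add(C, Mul(Add(-1, Mul(Rational(1, 3), C)), H)) = Add(C, Mul(H, Add(-1, Mul(Rational(1, 3), C)))))
Add(Mul(Function('z')(Function('l')(4, -4)), Mul(Add(-5, -6), 3)), Mul(-6, Function('I')(-5, -1))) = Add(Mul(Add(4, Mul(-1, -4), Mul(Rational(1, 3), 4, -4)), Mul(Add(-5, -6), 3)), Mul(-6, 4)) = Add(Mul(Add(4, 4, Rational(-16, 3)), Mul(-11, 3)), -24) = Add(Mul(Rational(8, 3), -33), -24) = Add(-88, -24) = -112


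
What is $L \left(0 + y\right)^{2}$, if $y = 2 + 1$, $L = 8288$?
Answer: $74592$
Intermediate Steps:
$y = 3$
$L \left(0 + y\right)^{2} = 8288 \left(0 + 3\right)^{2} = 8288 \cdot 3^{2} = 8288 \cdot 9 = 74592$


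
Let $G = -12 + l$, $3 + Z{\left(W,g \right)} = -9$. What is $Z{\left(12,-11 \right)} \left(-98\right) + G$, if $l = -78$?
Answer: $1086$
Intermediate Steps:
$Z{\left(W,g \right)} = -12$ ($Z{\left(W,g \right)} = -3 - 9 = -12$)
$G = -90$ ($G = -12 - 78 = -90$)
$Z{\left(12,-11 \right)} \left(-98\right) + G = \left(-12\right) \left(-98\right) - 90 = 1176 - 90 = 1086$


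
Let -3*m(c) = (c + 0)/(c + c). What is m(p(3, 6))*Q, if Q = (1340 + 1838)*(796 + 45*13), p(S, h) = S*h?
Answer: -2194409/3 ≈ -7.3147e+5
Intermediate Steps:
Q = 4388818 (Q = 3178*(796 + 585) = 3178*1381 = 4388818)
m(c) = -⅙ (m(c) = -(c + 0)/(3*(c + c)) = -c/(3*(2*c)) = -c*1/(2*c)/3 = -⅓*½ = -⅙)
m(p(3, 6))*Q = -⅙*4388818 = -2194409/3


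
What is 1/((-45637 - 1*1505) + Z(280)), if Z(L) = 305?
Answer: -1/46837 ≈ -2.1351e-5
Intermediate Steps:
1/((-45637 - 1*1505) + Z(280)) = 1/((-45637 - 1*1505) + 305) = 1/((-45637 - 1505) + 305) = 1/(-47142 + 305) = 1/(-46837) = -1/46837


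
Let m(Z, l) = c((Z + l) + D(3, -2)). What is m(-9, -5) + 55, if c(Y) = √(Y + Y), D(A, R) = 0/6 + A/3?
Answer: 55 + I*√26 ≈ 55.0 + 5.099*I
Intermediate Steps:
D(A, R) = A/3 (D(A, R) = 0*(⅙) + A*(⅓) = 0 + A/3 = A/3)
c(Y) = √2*√Y (c(Y) = √(2*Y) = √2*√Y)
m(Z, l) = √2*√(1 + Z + l) (m(Z, l) = √2*√((Z + l) + (⅓)*3) = √2*√((Z + l) + 1) = √2*√(1 + Z + l))
m(-9, -5) + 55 = √(2 + 2*(-9) + 2*(-5)) + 55 = √(2 - 18 - 10) + 55 = √(-26) + 55 = I*√26 + 55 = 55 + I*√26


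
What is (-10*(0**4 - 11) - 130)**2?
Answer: 400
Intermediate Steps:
(-10*(0**4 - 11) - 130)**2 = (-10*(0 - 11) - 130)**2 = (-10*(-11) - 130)**2 = (110 - 130)**2 = (-20)**2 = 400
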